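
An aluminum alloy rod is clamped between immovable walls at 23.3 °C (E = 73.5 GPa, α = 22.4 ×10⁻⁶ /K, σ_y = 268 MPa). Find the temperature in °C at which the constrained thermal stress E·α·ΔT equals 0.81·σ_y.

E·α·ΔT = 217.1 MPa ⇒ ΔT = 217.1 / (73.50×10³ × 22.4×10⁻⁶) = 131.9 K.
T = 23.3 + 131.9 = 155.2 °C.

155 °C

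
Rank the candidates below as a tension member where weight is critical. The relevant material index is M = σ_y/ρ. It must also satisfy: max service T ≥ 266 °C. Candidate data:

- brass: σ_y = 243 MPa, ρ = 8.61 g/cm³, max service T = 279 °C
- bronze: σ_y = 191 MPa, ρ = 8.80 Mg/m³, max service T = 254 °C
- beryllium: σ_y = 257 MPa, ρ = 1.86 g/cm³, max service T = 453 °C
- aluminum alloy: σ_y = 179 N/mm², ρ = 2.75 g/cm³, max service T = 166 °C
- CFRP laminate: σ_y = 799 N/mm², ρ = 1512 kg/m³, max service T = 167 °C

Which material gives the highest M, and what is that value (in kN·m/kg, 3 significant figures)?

beryllium, M = 138 kN·m/kg

Screen on constraints: max service T ≥ 266 °C. Survivors: brass, beryllium.
After converting to SI:
  brass: σ_y = 243.0 MPa, ρ = 8610 kg/m³
  beryllium: σ_y = 257.0 MPa, ρ = 1860 kg/m³
  beryllium: M = 138 kN·m/kg
  brass: M = 28.2 kN·m/kg
Beryllium has the largest M.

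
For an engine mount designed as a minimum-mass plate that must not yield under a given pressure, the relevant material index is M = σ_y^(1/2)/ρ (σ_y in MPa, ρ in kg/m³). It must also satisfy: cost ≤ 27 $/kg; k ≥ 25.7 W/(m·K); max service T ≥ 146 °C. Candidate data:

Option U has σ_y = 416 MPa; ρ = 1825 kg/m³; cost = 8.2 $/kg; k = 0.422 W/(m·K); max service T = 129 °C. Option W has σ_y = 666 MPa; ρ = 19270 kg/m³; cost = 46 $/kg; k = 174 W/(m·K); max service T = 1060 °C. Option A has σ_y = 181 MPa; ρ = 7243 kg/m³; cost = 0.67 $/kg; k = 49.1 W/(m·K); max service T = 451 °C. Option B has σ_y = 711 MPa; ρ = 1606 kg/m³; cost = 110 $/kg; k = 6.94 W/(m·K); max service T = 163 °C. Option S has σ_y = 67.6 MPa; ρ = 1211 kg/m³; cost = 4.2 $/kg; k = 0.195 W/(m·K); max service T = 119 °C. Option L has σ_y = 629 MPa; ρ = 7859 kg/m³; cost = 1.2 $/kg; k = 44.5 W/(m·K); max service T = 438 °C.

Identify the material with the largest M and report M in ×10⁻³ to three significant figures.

option L, M = 3.19×10⁻³

Screen on constraints: cost ≤ 27 $/kg; k ≥ 25.7 W/(m·K); max service T ≥ 146 °C. Survivors: option A, option L.
Computing M directly (units already consistent):
  option L: M = 3.19×10⁻³
  option A: M = 1.86×10⁻³
The maximum is for option L.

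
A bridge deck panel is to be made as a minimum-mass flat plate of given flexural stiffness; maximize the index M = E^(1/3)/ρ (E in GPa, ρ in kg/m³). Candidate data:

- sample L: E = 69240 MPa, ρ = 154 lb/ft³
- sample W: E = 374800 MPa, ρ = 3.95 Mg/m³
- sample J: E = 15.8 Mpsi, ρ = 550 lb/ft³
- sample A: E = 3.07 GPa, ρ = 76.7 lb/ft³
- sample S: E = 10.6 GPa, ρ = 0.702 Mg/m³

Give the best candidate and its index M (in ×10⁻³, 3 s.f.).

sample S, M = 3.13×10⁻³

Normalizing units and computing the index:
  sample L: E = 69.24 GPa, ρ = 2467 kg/m³
  sample W: E = 374.8 GPa, ρ = 3950 kg/m³
  sample J: E = 108.9 GPa, ρ = 8810 kg/m³
  sample A: E = 3.070 GPa, ρ = 1229 kg/m³
  sample S: E = 10.60 GPa, ρ = 702.0 kg/m³
  sample S: M = 3.13×10⁻³
  sample W: M = 1.83×10⁻³
  sample L: M = 1.66×10⁻³
  sample A: M = 1.18×10⁻³
  sample J: M = 0.542×10⁻³
Highest index: sample S.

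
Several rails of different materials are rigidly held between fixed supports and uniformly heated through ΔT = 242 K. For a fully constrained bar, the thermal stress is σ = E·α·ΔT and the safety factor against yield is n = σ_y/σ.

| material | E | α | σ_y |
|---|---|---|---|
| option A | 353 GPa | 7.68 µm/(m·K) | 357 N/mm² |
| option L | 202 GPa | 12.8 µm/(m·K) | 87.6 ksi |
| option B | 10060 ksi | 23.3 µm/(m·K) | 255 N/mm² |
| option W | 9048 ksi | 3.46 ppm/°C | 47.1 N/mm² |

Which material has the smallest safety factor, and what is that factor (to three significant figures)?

Converting E to GPa, α to ×10⁻⁶/K, σ_y to MPa, then σ and n for each:
  option A: E = 353.0, α = 7.68, σ_y = 357.0 → σ = 656 MPa, n = 0.544
  option L: E = 202.0, α = 12.8, σ_y = 604.0 → σ = 626 MPa, n = 0.965
  option B: E = 69.36, α = 23.3, σ_y = 255.0 → σ = 391 MPa, n = 0.652
  option W: E = 62.38, α = 3.46, σ_y = 47.10 → σ = 52.2 MPa, n = 0.902
Option A has the lowest safety factor, n = 0.544.

option A, n = 0.544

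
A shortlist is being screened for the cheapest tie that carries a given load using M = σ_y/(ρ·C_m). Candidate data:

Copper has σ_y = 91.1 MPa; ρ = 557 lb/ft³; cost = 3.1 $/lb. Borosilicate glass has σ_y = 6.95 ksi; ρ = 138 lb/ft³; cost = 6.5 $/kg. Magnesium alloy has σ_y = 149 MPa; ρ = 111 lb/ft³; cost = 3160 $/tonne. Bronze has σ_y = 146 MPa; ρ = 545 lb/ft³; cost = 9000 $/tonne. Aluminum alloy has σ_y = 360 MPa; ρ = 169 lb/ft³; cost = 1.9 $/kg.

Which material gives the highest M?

Normalizing units and computing the index:
  copper: σ_y = 91.10 MPa, ρ = 8922 kg/m³, cost = 6.834 $/kg
  borosilicate glass: σ_y = 47.92 MPa, ρ = 2211 kg/m³, cost = 6.500 $/kg
  magnesium alloy: σ_y = 149.0 MPa, ρ = 1778 kg/m³, cost = 3.160 $/kg
  bronze: σ_y = 146.0 MPa, ρ = 8730 kg/m³, cost = 9.000 $/kg
  aluminum alloy: σ_y = 360.0 MPa, ρ = 2707 kg/m³, cost = 1.900 $/kg
  aluminum alloy: M = 70.0 kN·m per $
  magnesium alloy: M = 26.5 kN·m per $
  borosilicate glass: M = 3.33 kN·m per $
  bronze: M = 1.86 kN·m per $
  copper: M = 1.49 kN·m per $
Aluminum alloy ranks first.

aluminum alloy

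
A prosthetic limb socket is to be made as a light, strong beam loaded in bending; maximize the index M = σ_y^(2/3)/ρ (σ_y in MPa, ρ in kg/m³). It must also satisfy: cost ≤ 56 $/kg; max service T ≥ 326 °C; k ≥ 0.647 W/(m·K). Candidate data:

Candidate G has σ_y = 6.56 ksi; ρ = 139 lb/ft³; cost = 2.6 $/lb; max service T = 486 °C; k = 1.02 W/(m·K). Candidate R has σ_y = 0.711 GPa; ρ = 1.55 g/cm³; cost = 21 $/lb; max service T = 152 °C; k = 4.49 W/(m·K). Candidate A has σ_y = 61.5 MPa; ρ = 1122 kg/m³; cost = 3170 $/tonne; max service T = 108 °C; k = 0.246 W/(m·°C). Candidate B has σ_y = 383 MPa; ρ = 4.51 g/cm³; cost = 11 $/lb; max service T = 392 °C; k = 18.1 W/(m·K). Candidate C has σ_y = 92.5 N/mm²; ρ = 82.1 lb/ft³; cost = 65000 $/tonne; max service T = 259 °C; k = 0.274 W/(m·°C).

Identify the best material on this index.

Screen on constraints: cost ≤ 56 $/kg; max service T ≥ 326 °C; k ≥ 0.647 W/(m·K). Survivors: candidate G, candidate B.
Putting every candidate on a common basis:
  candidate G: σ_y = 45.23 MPa, ρ = 2227 kg/m³
  candidate B: σ_y = 383.0 MPa, ρ = 4510 kg/m³
  candidate B: M = 11.7×10⁻³
  candidate G: M = 5.70×10⁻³
Candidate B has the largest M.

candidate B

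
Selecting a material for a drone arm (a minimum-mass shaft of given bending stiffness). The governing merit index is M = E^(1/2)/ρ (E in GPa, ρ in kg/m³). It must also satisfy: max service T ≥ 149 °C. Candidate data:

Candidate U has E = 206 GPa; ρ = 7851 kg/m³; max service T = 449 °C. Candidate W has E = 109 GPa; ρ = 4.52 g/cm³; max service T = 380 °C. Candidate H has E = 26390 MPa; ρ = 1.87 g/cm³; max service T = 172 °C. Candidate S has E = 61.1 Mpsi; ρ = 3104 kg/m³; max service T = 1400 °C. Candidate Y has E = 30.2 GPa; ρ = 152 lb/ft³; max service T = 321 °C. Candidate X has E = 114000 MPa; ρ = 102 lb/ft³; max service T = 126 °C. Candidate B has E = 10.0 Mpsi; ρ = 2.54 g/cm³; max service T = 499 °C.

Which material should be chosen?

Screen on constraints: max service T ≥ 149 °C. Survivors: candidate U, candidate W, candidate H, candidate S, candidate Y, candidate B.
After converting to SI:
  candidate U: E = 206.0 GPa, ρ = 7851 kg/m³
  candidate W: E = 109.0 GPa, ρ = 4520 kg/m³
  candidate H: E = 26.39 GPa, ρ = 1870 kg/m³
  candidate S: E = 421.3 GPa, ρ = 3104 kg/m³
  candidate Y: E = 30.20 GPa, ρ = 2435 kg/m³
  candidate B: E = 68.95 GPa, ρ = 2540 kg/m³
  candidate S: M = 6.61×10⁻³
  candidate B: M = 3.27×10⁻³
  candidate H: M = 2.75×10⁻³
  candidate W: M = 2.31×10⁻³
  candidate Y: M = 2.26×10⁻³
  candidate U: M = 1.83×10⁻³
The maximum is for candidate S.

candidate S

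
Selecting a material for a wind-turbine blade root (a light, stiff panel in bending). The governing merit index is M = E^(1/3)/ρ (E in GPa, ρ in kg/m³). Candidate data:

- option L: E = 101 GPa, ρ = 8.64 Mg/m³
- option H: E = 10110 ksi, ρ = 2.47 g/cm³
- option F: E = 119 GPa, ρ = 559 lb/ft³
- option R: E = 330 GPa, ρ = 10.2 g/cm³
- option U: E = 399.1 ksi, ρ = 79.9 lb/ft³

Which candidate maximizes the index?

In SI units:
  option L: E = 101.0 GPa, ρ = 8640 kg/m³
  option H: E = 69.71 GPa, ρ = 2470 kg/m³
  option F: E = 119.0 GPa, ρ = 8954 kg/m³
  option R: E = 330.0 GPa, ρ = 10200 kg/m³
  option U: E = 2.752 GPa, ρ = 1280 kg/m³
  option H: M = 1.67×10⁻³
  option U: M = 1.09×10⁻³
  option R: M = 0.677×10⁻³
  option F: M = 0.549×10⁻³
  option L: M = 0.539×10⁻³
Option H ranks first.

option H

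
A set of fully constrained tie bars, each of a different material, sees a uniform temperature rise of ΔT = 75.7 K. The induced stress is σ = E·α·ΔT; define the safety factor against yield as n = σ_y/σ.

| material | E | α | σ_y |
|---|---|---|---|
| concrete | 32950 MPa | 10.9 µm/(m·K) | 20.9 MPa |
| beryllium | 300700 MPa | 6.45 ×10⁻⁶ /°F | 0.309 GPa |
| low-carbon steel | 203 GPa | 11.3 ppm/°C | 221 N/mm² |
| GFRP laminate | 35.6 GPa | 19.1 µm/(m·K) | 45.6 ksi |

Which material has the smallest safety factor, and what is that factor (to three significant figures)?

concrete, n = 0.769

In consistent units (E in GPa, α in ×10⁻⁶/K, σ_y in MPa):
  concrete: E = 32.95, α = 10.9, σ_y = 20.90 → σ = 27.2 MPa, n = 0.769
  beryllium: E = 300.7, α = 11.6, σ_y = 309.0 → σ = 264 MPa, n = 1.17
  low-carbon steel: E = 203.0, α = 11.3, σ_y = 221.0 → σ = 174 MPa, n = 1.27
  GFRP laminate: E = 35.60, α = 19.1, σ_y = 314.4 → σ = 51.5 MPa, n = 6.11
The minimum is concrete at n = 0.769.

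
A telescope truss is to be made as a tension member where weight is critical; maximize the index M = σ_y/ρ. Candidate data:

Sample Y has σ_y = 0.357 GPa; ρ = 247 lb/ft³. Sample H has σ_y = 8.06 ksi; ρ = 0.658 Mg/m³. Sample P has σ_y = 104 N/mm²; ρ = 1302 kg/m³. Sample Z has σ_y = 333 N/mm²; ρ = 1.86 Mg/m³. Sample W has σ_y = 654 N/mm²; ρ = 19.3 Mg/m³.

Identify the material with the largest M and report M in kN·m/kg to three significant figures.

After converting to SI:
  sample Y: σ_y = 357.0 MPa, ρ = 3957 kg/m³
  sample H: σ_y = 55.57 MPa, ρ = 658.0 kg/m³
  sample P: σ_y = 104.0 MPa, ρ = 1302 kg/m³
  sample Z: σ_y = 333.0 MPa, ρ = 1860 kg/m³
  sample W: σ_y = 654.0 MPa, ρ = 19300 kg/m³
  sample Z: M = 179 kN·m/kg
  sample Y: M = 90.2 kN·m/kg
  sample H: M = 84.5 kN·m/kg
  sample P: M = 79.9 kN·m/kg
  sample W: M = 33.9 kN·m/kg
Sample Z ranks first.

sample Z, M = 179 kN·m/kg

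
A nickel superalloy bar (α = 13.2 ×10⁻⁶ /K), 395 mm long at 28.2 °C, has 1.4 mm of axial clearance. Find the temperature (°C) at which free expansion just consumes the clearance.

α·L₀·ΔT = 1.4 mm ⇒ ΔT = 1.4 / (13.2×10⁻⁶ × 395.0) = 268.5 K.
T = 28.2 + 268.5 = 296.7 °C.

297 °C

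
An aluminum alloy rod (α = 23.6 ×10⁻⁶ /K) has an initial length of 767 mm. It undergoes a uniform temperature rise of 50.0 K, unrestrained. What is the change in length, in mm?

0.905 mm

ΔL = α·L₀·ΔT = 23.6×10⁻⁶ × 767 mm × 50.00 K = 0.905 mm.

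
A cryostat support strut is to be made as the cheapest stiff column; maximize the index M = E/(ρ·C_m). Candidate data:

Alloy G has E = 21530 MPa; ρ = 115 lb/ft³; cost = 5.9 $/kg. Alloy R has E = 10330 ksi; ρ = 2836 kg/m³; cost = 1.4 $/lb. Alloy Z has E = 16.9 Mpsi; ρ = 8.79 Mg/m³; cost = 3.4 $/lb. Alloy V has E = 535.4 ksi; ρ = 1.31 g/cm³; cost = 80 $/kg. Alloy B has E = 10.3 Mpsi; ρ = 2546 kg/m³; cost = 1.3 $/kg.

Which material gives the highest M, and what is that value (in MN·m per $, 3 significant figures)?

Normalizing units and computing the index:
  alloy G: E = 21.53 GPa, ρ = 1842 kg/m³, cost = 5.900 $/kg
  alloy R: E = 71.22 GPa, ρ = 2836 kg/m³, cost = 3.086 $/kg
  alloy Z: E = 116.5 GPa, ρ = 8790 kg/m³, cost = 7.496 $/kg
  alloy V: E = 3.691 GPa, ρ = 1310 kg/m³, cost = 80.00 $/kg
  alloy B: E = 71.02 GPa, ρ = 2546 kg/m³, cost = 1.300 $/kg
  alloy B: M = 21.5 MN·m per $
  alloy R: M = 8.14 MN·m per $
  alloy G: M = 1.98 MN·m per $
  alloy Z: M = 1.77 MN·m per $
  alloy V: M = 0.0352 MN·m per $
Alloy B has the largest M.

alloy B, M = 21.5 MN·m per $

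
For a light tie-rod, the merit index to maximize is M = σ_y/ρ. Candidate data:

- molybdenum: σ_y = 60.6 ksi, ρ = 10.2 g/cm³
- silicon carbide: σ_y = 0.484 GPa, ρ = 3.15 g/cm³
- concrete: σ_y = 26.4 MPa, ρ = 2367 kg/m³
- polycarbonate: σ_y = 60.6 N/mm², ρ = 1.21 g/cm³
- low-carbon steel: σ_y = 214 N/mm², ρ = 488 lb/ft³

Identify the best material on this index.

silicon carbide

In SI units:
  molybdenum: σ_y = 417.8 MPa, ρ = 10200 kg/m³
  silicon carbide: σ_y = 484.0 MPa, ρ = 3150 kg/m³
  concrete: σ_y = 26.40 MPa, ρ = 2367 kg/m³
  polycarbonate: σ_y = 60.60 MPa, ρ = 1210 kg/m³
  low-carbon steel: σ_y = 214.0 MPa, ρ = 7817 kg/m³
  silicon carbide: M = 154 kN·m/kg
  polycarbonate: M = 50.1 kN·m/kg
  molybdenum: M = 41.0 kN·m/kg
  low-carbon steel: M = 27.4 kN·m/kg
  concrete: M = 11.2 kN·m/kg
The maximum is for silicon carbide.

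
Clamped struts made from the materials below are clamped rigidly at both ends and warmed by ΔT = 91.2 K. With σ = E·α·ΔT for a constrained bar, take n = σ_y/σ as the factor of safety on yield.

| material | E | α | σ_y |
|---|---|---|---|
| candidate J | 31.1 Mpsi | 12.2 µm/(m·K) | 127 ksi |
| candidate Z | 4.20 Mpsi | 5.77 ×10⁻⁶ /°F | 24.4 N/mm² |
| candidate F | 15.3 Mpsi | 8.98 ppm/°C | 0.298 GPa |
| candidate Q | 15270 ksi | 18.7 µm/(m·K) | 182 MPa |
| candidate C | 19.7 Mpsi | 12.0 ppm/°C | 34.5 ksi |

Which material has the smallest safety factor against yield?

Converting E to GPa, α to ×10⁻⁶/K, σ_y to MPa, then σ and n for each:
  candidate J: E = 214.4, α = 12.2, σ_y = 875.6 → σ = 239 MPa, n = 3.67
  candidate Z: E = 28.96, α = 10.4, σ_y = 24.40 → σ = 27.4 MPa, n = 0.890
  candidate F: E = 105.5, α = 8.98, σ_y = 298.0 → σ = 86.4 MPa, n = 3.45
  candidate Q: E = 105.3, α = 18.7, σ_y = 182.0 → σ = 180 MPa, n = 1.01
  candidate C: E = 135.8, α = 12.0, σ_y = 237.9 → σ = 149 MPa, n = 1.60
Smallest n: candidate Z with n = 0.890.

candidate Z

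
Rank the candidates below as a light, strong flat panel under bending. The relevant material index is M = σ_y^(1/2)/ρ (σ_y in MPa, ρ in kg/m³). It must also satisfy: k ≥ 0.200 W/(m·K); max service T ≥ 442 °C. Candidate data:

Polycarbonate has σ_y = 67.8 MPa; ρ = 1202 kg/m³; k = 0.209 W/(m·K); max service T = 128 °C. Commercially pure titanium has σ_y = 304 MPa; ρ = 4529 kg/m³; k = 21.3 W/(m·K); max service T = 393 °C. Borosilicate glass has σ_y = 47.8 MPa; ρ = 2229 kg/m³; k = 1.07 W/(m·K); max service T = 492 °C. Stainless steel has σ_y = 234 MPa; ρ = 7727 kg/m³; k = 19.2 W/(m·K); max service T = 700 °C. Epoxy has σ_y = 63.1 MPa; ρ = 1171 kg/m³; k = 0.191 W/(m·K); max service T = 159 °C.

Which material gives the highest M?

Screen on constraints: k ≥ 0.200 W/(m·K); max service T ≥ 442 °C. Survivors: borosilicate glass, stainless steel.
Per-candidate index values:
  borosilicate glass: M = 3.10×10⁻³
  stainless steel: M = 1.98×10⁻³
Borosilicate glass has the largest M.

borosilicate glass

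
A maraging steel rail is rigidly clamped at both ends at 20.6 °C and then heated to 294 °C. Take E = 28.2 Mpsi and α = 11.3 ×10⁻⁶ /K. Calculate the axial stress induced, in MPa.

E = 28.2 Mpsi = 194.4 GPa.
ΔT = 273.4 K. Constrained thermal stress σ = E·α·ΔT = 194.4×10³ MPa × 11.3×10⁻⁶ × 273.4 = 601 MPa (compressive).

601 MPa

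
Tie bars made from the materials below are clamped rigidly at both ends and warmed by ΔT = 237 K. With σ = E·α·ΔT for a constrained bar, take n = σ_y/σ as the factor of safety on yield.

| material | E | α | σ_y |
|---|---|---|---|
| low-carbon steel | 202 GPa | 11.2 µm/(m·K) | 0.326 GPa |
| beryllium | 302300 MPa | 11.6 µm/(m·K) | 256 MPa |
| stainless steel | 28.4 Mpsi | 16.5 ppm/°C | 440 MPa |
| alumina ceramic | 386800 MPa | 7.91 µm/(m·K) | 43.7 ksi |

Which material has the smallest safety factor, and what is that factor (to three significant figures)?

beryllium, n = 0.308

With everything in SI (GPa, ×10⁻⁶/K, MPa):
  low-carbon steel: E = 202.0, α = 11.2, σ_y = 326.0 → σ = 536 MPa, n = 0.608
  beryllium: E = 302.3, α = 11.6, σ_y = 256.0 → σ = 831 MPa, n = 0.308
  stainless steel: E = 195.8, α = 16.5, σ_y = 440.0 → σ = 766 MPa, n = 0.575
  alumina ceramic: E = 386.8, α = 7.91, σ_y = 301.3 → σ = 725 MPa, n = 0.416
Smallest n: beryllium with n = 0.308.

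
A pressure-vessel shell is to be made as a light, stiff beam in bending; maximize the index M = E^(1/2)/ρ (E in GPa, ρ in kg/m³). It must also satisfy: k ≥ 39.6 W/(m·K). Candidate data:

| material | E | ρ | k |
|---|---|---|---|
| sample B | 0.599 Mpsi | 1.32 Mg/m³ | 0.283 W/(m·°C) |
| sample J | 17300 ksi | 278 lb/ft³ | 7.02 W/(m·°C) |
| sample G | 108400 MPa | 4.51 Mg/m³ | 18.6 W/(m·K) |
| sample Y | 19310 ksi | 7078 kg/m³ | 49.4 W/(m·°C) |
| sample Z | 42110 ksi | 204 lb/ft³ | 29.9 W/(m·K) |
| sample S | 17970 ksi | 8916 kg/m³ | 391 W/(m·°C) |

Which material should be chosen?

Screen on constraints: k ≥ 39.6 W/(m·K). Survivors: sample Y, sample S.
Normalizing units and computing the index:
  sample Y: E = 133.1 GPa, ρ = 7078 kg/m³
  sample S: E = 123.9 GPa, ρ = 8916 kg/m³
  sample Y: M = 1.63×10⁻³
  sample S: M = 1.25×10⁻³
Sample Y has the largest M.

sample Y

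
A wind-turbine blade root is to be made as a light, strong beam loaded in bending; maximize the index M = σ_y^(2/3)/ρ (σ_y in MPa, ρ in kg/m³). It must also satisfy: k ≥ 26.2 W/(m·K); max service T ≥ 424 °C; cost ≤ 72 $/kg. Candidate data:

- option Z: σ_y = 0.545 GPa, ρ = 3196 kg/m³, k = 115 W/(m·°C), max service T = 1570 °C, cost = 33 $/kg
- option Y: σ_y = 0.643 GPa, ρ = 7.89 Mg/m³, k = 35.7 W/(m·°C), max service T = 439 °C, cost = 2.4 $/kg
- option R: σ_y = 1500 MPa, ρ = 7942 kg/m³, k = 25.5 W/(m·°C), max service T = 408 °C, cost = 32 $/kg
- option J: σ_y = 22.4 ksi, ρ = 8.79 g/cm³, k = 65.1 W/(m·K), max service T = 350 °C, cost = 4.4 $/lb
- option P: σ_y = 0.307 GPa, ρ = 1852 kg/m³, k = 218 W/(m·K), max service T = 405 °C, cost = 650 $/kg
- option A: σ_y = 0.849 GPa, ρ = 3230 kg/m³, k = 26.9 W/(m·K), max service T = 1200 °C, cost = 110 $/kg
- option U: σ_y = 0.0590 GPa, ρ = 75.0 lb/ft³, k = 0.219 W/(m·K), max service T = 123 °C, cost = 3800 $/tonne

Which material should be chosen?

Screen on constraints: k ≥ 26.2 W/(m·K); max service T ≥ 424 °C; cost ≤ 72 $/kg. Survivors: option Z, option Y.
Normalizing units and computing the index:
  option Z: σ_y = 545.0 MPa, ρ = 3196 kg/m³
  option Y: σ_y = 643.0 MPa, ρ = 7890 kg/m³
  option Z: M = 20.9×10⁻³
  option Y: M = 9.44×10⁻³
Option Z ranks first.

option Z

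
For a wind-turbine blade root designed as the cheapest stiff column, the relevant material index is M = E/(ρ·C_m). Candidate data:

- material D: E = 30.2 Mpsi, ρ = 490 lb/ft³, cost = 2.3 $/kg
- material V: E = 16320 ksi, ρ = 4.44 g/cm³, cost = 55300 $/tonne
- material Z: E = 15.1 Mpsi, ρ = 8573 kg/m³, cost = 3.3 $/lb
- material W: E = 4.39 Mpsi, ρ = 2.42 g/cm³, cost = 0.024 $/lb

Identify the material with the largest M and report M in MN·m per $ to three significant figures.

material W, M = 236 MN·m per $

Putting every candidate on a common basis:
  material D: E = 208.2 GPa, ρ = 7849 kg/m³, cost = 2.300 $/kg
  material V: E = 112.5 GPa, ρ = 4440 kg/m³, cost = 55.30 $/kg
  material Z: E = 104.1 GPa, ρ = 8573 kg/m³, cost = 7.275 $/kg
  material W: E = 30.27 GPa, ρ = 2420 kg/m³, cost = 0.05291 $/kg
  material W: M = 236 MN·m per $
  material D: M = 11.5 MN·m per $
  material Z: M = 1.67 MN·m per $
  material V: M = 0.458 MN·m per $
Material W has the largest M.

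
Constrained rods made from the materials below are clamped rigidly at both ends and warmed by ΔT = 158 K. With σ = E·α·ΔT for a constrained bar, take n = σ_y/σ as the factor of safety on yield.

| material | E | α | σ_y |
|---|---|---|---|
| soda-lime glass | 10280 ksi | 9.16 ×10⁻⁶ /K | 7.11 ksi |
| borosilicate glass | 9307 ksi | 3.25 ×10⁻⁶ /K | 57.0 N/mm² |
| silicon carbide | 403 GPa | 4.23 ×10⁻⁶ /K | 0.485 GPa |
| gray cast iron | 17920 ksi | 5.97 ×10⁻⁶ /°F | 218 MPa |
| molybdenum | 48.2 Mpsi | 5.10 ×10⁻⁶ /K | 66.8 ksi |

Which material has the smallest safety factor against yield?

soda-lime glass

Converting E to GPa, α to ×10⁻⁶/K, σ_y to MPa, then σ and n for each:
  soda-lime glass: E = 70.88, α = 9.16, σ_y = 49.02 → σ = 103 MPa, n = 0.478
  borosilicate glass: E = 64.17, α = 3.25, σ_y = 57.00 → σ = 33.0 MPa, n = 1.73
  silicon carbide: E = 403.0, α = 4.23, σ_y = 485.0 → σ = 269 MPa, n = 1.80
  gray cast iron: E = 123.6, α = 10.7, σ_y = 218.0 → σ = 210 MPa, n = 1.04
  molybdenum: E = 332.3, α = 5.10, σ_y = 460.6 → σ = 268 MPa, n = 1.72
Smallest n: soda-lime glass with n = 0.478.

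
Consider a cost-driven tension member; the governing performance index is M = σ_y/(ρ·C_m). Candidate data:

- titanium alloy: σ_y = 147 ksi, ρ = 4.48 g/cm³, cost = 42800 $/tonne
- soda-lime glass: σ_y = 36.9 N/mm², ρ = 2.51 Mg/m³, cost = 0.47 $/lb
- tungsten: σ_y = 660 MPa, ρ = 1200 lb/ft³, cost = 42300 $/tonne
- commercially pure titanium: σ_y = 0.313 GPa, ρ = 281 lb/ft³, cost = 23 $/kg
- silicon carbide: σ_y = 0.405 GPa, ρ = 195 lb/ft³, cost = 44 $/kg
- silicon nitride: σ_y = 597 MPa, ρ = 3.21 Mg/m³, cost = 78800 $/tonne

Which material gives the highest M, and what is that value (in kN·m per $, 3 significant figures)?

Putting every candidate on a common basis:
  titanium alloy: σ_y = 1014 MPa, ρ = 4480 kg/m³, cost = 42.80 $/kg
  soda-lime glass: σ_y = 36.90 MPa, ρ = 2510 kg/m³, cost = 1.036 $/kg
  tungsten: σ_y = 660.0 MPa, ρ = 19220 kg/m³, cost = 42.30 $/kg
  commercially pure titanium: σ_y = 313.0 MPa, ρ = 4501 kg/m³, cost = 23.00 $/kg
  silicon carbide: σ_y = 405.0 MPa, ρ = 3124 kg/m³, cost = 44.00 $/kg
  silicon nitride: σ_y = 597.0 MPa, ρ = 3210 kg/m³, cost = 78.80 $/kg
  soda-lime glass: M = 14.2 kN·m per $
  titanium alloy: M = 5.29 kN·m per $
  commercially pure titanium: M = 3.02 kN·m per $
  silicon carbide: M = 2.95 kN·m per $
  silicon nitride: M = 2.36 kN·m per $
  tungsten: M = 0.812 kN·m per $
Soda-lime glass has the largest M.

soda-lime glass, M = 14.2 kN·m per $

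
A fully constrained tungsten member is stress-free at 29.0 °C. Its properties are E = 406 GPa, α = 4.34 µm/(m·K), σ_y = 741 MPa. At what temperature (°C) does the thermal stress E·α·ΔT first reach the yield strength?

E·α·ΔT = 741.0 MPa ⇒ ΔT = 741.0 / (406.0×10³ × 4.34×10⁻⁶) = 420.5 K.
T = 29.0 + 420.5 = 449.5 °C.

450 °C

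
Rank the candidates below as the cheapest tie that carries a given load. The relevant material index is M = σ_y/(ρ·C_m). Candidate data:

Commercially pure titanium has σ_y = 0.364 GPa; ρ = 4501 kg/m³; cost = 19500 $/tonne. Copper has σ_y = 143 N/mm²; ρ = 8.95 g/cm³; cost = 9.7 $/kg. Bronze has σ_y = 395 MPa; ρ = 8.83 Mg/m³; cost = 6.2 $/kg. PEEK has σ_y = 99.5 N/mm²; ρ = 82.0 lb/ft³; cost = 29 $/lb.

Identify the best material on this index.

Putting every candidate on a common basis:
  commercially pure titanium: σ_y = 364.0 MPa, ρ = 4501 kg/m³, cost = 19.50 $/kg
  copper: σ_y = 143.0 MPa, ρ = 8950 kg/m³, cost = 9.700 $/kg
  bronze: σ_y = 395.0 MPa, ρ = 8830 kg/m³, cost = 6.200 $/kg
  PEEK: σ_y = 99.50 MPa, ρ = 1314 kg/m³, cost = 63.93 $/kg
  bronze: M = 7.22 kN·m per $
  commercially pure titanium: M = 4.15 kN·m per $
  copper: M = 1.65 kN·m per $
  PEEK: M = 1.18 kN·m per $
The maximum is for bronze.

bronze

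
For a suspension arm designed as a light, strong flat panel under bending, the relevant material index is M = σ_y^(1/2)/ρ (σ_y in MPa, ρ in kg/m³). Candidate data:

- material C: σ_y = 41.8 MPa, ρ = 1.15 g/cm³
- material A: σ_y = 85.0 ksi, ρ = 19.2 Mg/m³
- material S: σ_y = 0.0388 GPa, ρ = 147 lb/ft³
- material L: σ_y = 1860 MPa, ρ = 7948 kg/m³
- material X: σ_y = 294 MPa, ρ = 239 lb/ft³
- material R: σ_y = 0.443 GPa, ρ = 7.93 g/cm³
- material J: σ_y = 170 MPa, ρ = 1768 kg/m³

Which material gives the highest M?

Convert each candidate to consistent units, then evaluate M:
  material C: σ_y = 41.80 MPa, ρ = 1150 kg/m³
  material A: σ_y = 586.1 MPa, ρ = 19200 kg/m³
  material S: σ_y = 38.80 MPa, ρ = 2355 kg/m³
  material L: σ_y = 1860 MPa, ρ = 7948 kg/m³
  material X: σ_y = 294.0 MPa, ρ = 3828 kg/m³
  material R: σ_y = 443.0 MPa, ρ = 7930 kg/m³
  material J: σ_y = 170.0 MPa, ρ = 1768 kg/m³
  material J: M = 7.37×10⁻³
  material C: M = 5.62×10⁻³
  material L: M = 5.43×10⁻³
  material X: M = 4.48×10⁻³
  material R: M = 2.65×10⁻³
  material S: M = 2.65×10⁻³
  material A: M = 1.26×10⁻³
Material J has the largest M.

material J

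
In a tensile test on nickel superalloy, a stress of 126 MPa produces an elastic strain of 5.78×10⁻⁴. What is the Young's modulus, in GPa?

218 GPa

E = σ/ε = 126 MPa / 5.78×10⁻⁴ = 218000 MPa = 218 GPa.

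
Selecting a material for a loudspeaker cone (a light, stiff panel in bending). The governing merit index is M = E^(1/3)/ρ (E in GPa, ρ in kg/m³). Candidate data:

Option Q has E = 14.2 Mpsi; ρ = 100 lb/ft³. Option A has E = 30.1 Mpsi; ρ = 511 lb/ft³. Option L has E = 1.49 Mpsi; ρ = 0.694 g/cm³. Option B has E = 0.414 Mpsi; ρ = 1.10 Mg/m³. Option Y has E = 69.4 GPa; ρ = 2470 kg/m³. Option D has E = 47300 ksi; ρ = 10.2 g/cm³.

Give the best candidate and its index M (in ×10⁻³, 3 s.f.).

In SI units:
  option Q: E = 97.91 GPa, ρ = 1602 kg/m³
  option A: E = 207.5 GPa, ρ = 8185 kg/m³
  option L: E = 10.27 GPa, ρ = 694.0 kg/m³
  option B: E = 2.854 GPa, ρ = 1100 kg/m³
  option Y: E = 69.40 GPa, ρ = 2470 kg/m³
  option D: E = 326.1 GPa, ρ = 10200 kg/m³
  option L: M = 3.13×10⁻³
  option Q: M = 2.88×10⁻³
  option Y: M = 1.66×10⁻³
  option B: M = 1.29×10⁻³
  option A: M = 0.723×10⁻³
  option D: M = 0.675×10⁻³
Highest index: option L.

option L, M = 3.13×10⁻³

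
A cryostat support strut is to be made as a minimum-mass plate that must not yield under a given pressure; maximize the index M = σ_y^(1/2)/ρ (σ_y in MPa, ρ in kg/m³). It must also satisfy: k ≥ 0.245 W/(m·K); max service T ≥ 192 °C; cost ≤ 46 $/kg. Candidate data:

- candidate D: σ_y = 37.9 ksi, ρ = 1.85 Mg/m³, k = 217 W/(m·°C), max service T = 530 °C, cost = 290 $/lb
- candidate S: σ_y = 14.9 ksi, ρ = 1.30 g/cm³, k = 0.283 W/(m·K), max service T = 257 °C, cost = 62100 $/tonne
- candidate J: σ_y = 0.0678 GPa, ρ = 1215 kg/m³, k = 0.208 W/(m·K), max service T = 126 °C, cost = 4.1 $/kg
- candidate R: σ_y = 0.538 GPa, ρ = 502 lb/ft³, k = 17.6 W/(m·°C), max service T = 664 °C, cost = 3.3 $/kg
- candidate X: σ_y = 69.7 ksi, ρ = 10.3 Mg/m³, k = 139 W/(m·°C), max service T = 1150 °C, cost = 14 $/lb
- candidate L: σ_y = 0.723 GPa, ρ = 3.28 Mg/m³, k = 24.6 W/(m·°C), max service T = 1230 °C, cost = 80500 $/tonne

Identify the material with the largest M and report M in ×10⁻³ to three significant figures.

Screen on constraints: k ≥ 0.245 W/(m·K); max service T ≥ 192 °C; cost ≤ 46 $/kg. Survivors: candidate R, candidate X.
Putting every candidate on a common basis:
  candidate R: σ_y = 538.0 MPa, ρ = 8041 kg/m³
  candidate X: σ_y = 480.6 MPa, ρ = 10300 kg/m³
  candidate R: M = 2.88×10⁻³
  candidate X: M = 2.13×10⁻³
Candidate R has the largest M.

candidate R, M = 2.88×10⁻³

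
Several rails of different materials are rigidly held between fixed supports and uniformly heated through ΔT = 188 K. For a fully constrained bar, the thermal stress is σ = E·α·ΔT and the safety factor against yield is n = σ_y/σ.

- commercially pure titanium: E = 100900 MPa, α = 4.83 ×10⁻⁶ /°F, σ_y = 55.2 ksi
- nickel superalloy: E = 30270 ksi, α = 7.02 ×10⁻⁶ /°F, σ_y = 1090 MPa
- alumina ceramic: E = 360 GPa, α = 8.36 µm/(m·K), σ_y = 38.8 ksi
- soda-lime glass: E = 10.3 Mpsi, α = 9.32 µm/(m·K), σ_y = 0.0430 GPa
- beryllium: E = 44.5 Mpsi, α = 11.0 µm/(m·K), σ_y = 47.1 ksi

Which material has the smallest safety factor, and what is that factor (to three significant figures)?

soda-lime glass, n = 0.346

Per material, after unit conversion:
  commercially pure titanium: E = 100.9, α = 8.69, σ_y = 380.6 → σ = 165 MPa, n = 2.31
  nickel superalloy: E = 208.7, α = 12.6, σ_y = 1090 → σ = 496 MPa, n = 2.20
  alumina ceramic: E = 360.0, α = 8.36, σ_y = 267.5 → σ = 566 MPa, n = 0.473
  soda-lime glass: E = 71.02, α = 9.32, σ_y = 43.00 → σ = 124 MPa, n = 0.346
  beryllium: E = 306.8, α = 11.0, σ_y = 324.7 → σ = 634 MPa, n = 0.512
The minimum is soda-lime glass at n = 0.346.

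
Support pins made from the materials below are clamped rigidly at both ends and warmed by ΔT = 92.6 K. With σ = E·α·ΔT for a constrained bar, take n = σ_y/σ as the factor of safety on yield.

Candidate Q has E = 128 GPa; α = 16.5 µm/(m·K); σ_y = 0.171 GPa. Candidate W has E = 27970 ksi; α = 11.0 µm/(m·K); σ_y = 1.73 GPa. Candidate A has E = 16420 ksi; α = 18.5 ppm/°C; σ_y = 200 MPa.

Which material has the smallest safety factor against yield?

In consistent units (E in GPa, α in ×10⁻⁶/K, σ_y in MPa):
  candidate Q: E = 128.0, α = 16.5, σ_y = 171.0 → σ = 196 MPa, n = 0.874
  candidate W: E = 192.8, α = 11.0, σ_y = 1730 → σ = 196 MPa, n = 8.81
  candidate A: E = 113.2, α = 18.5, σ_y = 200.0 → σ = 194 MPa, n = 1.03
Smallest n: candidate Q with n = 0.874.

candidate Q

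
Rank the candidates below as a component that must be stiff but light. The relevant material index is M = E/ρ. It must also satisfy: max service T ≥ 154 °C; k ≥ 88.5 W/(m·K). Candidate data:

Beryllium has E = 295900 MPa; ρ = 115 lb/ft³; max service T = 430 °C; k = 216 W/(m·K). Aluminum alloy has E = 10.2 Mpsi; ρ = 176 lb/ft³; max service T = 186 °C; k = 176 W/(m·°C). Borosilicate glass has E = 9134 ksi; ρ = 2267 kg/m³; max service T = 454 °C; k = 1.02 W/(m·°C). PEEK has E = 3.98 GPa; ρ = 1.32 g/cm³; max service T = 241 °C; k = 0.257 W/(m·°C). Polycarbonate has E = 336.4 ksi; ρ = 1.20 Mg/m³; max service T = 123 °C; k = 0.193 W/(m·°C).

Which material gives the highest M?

Screen on constraints: max service T ≥ 154 °C; k ≥ 88.5 W/(m·K). Survivors: beryllium, aluminum alloy.
Putting every candidate on a common basis:
  beryllium: E = 295.9 GPa, ρ = 1842 kg/m³
  aluminum alloy: E = 70.33 GPa, ρ = 2819 kg/m³
  beryllium: M = 161 MN·m/kg
  aluminum alloy: M = 24.9 MN·m/kg
Beryllium ranks first.

beryllium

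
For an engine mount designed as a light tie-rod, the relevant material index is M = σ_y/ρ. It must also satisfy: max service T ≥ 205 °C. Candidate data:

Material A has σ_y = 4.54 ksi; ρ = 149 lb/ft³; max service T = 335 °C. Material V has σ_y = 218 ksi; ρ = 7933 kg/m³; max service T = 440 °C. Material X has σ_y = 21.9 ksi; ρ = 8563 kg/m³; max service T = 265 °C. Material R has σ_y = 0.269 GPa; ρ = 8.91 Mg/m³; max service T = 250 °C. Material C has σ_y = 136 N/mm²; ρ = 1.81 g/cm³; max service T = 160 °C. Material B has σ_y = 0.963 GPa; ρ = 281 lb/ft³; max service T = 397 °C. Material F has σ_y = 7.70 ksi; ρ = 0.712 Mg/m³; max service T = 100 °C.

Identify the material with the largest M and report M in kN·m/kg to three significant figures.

material B, M = 214 kN·m/kg

Screen on constraints: max service T ≥ 205 °C. Survivors: material A, material V, material X, material R, material B.
In SI units:
  material A: σ_y = 31.30 MPa, ρ = 2387 kg/m³
  material V: σ_y = 1503 MPa, ρ = 7933 kg/m³
  material X: σ_y = 151.0 MPa, ρ = 8563 kg/m³
  material R: σ_y = 269.0 MPa, ρ = 8910 kg/m³
  material B: σ_y = 963.0 MPa, ρ = 4501 kg/m³
  material B: M = 214 kN·m/kg
  material V: M = 189 kN·m/kg
  material R: M = 30.2 kN·m/kg
  material X: M = 17.6 kN·m/kg
  material A: M = 13.1 kN·m/kg
The maximum is for material B.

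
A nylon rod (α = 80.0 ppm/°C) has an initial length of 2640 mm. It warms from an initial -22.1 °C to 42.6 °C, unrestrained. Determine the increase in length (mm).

ΔT = 42.6 − (-22.1) = 64.70 K.
ΔL = α·L₀·ΔT = 80.0×10⁻⁶ × 2640 mm × 64.70 K = 13.7 mm.

13.7 mm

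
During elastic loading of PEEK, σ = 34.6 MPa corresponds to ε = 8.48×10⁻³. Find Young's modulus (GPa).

E = σ/ε = 34.6 MPa / 8.48×10⁻³ = 4080 MPa = 4.08 GPa.

4.08 GPa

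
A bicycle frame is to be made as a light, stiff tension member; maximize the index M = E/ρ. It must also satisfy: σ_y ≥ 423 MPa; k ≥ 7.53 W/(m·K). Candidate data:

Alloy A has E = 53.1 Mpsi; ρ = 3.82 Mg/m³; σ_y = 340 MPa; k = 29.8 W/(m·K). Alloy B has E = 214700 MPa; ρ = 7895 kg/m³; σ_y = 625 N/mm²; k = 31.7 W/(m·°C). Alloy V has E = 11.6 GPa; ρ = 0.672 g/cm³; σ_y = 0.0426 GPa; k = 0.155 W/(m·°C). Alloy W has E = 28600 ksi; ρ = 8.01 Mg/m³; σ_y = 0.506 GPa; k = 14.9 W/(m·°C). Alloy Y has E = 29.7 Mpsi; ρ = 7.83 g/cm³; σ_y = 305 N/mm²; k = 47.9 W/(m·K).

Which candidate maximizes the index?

alloy B

Screen on constraints: σ_y ≥ 423 MPa; k ≥ 7.53 W/(m·K). Survivors: alloy B, alloy W.
After converting to SI:
  alloy B: E = 214.7 GPa, ρ = 7895 kg/m³
  alloy W: E = 197.2 GPa, ρ = 8010 kg/m³
  alloy B: M = 27.2 MN·m/kg
  alloy W: M = 24.6 MN·m/kg
The maximum is for alloy B.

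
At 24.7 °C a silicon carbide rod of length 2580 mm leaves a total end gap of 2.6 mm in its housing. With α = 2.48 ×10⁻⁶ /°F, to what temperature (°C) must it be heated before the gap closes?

250 °C

α = 2.48×10⁻⁶/°F × 9/5 = 4.46×10⁻⁶/K.
α·L₀·ΔT = 2.6 mm ⇒ ΔT = 2.6 / (4.46×10⁻⁶ × 2580.0) = 225.8 K.
T = 24.7 + 225.8 = 250.5 °C.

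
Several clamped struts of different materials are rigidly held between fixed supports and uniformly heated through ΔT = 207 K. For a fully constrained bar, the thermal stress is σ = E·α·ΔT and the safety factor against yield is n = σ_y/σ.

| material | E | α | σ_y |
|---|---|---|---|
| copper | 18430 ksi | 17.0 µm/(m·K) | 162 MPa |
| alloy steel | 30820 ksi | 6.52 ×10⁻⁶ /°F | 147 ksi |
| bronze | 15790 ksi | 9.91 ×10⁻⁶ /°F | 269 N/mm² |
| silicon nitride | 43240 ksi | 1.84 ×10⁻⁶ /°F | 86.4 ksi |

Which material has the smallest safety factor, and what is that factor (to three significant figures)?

copper, n = 0.362

With everything in SI (GPa, ×10⁻⁶/K, MPa):
  copper: E = 127.1, α = 17.0, σ_y = 162.0 → σ = 447 MPa, n = 0.362
  alloy steel: E = 212.5, α = 11.7, σ_y = 1014 → σ = 516 MPa, n = 1.96
  bronze: E = 108.9, α = 17.8, σ_y = 269.0 → σ = 402 MPa, n = 0.669
  silicon nitride: E = 298.1, α = 3.31, σ_y = 595.7 → σ = 204 MPa, n = 2.91
Copper has the lowest safety factor, n = 0.362.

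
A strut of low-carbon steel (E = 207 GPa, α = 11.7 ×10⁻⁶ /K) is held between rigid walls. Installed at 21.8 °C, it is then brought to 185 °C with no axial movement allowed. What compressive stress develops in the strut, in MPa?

395 MPa

ΔT = 163.2 K. Constrained thermal stress σ = E·α·ΔT = 207.0×10³ MPa × 11.7×10⁻⁶ × 163.2 = 395 MPa (compressive).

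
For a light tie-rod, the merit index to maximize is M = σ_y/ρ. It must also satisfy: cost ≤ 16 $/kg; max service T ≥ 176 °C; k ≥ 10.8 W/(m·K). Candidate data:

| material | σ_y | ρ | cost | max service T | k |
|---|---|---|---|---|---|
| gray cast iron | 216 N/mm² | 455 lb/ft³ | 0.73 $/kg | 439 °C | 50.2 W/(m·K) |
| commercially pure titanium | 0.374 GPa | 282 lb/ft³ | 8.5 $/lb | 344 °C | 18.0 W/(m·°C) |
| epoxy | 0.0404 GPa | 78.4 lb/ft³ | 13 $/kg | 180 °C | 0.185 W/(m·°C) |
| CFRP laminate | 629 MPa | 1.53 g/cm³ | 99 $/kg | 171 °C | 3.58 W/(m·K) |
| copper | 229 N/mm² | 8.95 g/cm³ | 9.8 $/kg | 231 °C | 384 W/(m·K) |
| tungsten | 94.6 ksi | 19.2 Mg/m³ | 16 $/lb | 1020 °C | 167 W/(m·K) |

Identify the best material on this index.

Screen on constraints: cost ≤ 16 $/kg; max service T ≥ 176 °C; k ≥ 10.8 W/(m·K). Survivors: gray cast iron, copper.
In SI units:
  gray cast iron: σ_y = 216.0 MPa, ρ = 7288 kg/m³
  copper: σ_y = 229.0 MPa, ρ = 8950 kg/m³
  gray cast iron: M = 29.6 kN·m/kg
  copper: M = 25.6 kN·m/kg
Highest index: gray cast iron.

gray cast iron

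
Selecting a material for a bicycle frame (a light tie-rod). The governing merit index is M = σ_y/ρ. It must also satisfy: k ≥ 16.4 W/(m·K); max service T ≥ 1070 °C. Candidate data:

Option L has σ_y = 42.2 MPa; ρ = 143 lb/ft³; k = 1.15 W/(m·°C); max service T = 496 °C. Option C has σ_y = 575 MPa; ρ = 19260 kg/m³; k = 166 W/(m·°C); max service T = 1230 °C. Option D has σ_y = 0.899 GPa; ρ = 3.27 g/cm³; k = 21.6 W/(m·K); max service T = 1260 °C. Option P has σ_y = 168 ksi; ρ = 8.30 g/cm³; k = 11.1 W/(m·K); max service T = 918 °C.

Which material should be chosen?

option D

Screen on constraints: k ≥ 16.4 W/(m·K); max service T ≥ 1070 °C. Survivors: option C, option D.
Convert each candidate to consistent units, then evaluate M:
  option C: σ_y = 575.0 MPa, ρ = 19260 kg/m³
  option D: σ_y = 899.0 MPa, ρ = 3270 kg/m³
  option D: M = 275 kN·m/kg
  option C: M = 29.9 kN·m/kg
Option D has the largest M.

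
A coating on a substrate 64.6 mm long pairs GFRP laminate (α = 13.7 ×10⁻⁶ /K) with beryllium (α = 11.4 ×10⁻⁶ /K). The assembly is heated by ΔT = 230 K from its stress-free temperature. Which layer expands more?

GFRP laminate

α(GFRP laminate) = 13.7×10⁻⁶/K vs α(beryllium) = 11.4×10⁻⁶/K.
Higher α expands more for the same ΔT: GFRP laminate.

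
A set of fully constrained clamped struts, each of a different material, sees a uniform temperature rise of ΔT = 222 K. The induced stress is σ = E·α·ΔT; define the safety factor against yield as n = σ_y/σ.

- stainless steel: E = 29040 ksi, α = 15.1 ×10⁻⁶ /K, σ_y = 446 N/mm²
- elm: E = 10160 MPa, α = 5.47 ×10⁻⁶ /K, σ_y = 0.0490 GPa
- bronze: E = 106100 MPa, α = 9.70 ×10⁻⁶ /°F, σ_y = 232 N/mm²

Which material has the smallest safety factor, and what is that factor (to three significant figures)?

In consistent units (E in GPa, α in ×10⁻⁶/K, σ_y in MPa):
  stainless steel: E = 200.2, α = 15.1, σ_y = 446.0 → σ = 671 MPa, n = 0.664
  elm: E = 10.16, α = 5.47, σ_y = 49.00 → σ = 12.3 MPa, n = 3.97
  bronze: E = 106.1, α = 17.5, σ_y = 232.0 → σ = 411 MPa, n = 0.564
Smallest n: bronze with n = 0.564.

bronze, n = 0.564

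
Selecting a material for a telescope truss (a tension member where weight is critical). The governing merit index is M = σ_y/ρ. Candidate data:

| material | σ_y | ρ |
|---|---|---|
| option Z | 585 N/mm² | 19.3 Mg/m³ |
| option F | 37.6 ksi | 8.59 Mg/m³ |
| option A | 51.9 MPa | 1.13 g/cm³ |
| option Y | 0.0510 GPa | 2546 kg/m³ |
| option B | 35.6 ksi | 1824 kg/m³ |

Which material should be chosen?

option B

Putting every candidate on a common basis:
  option Z: σ_y = 585.0 MPa, ρ = 19300 kg/m³
  option F: σ_y = 259.2 MPa, ρ = 8590 kg/m³
  option A: σ_y = 51.90 MPa, ρ = 1130 kg/m³
  option Y: σ_y = 51.00 MPa, ρ = 2546 kg/m³
  option B: σ_y = 245.5 MPa, ρ = 1824 kg/m³
  option B: M = 135 kN·m/kg
  option A: M = 45.9 kN·m/kg
  option Z: M = 30.3 kN·m/kg
  option F: M = 30.2 kN·m/kg
  option Y: M = 20.0 kN·m/kg
Option B has the largest M.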